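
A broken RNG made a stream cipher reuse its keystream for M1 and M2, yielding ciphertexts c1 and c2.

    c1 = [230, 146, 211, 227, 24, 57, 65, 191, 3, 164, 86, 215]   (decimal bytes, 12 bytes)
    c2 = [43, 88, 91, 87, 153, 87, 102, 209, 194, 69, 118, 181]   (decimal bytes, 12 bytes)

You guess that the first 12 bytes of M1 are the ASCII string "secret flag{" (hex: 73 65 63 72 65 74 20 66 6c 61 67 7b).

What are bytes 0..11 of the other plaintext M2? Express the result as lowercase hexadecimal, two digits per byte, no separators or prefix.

First, c1 ⊕ c2 = (M1 ⊕ K) ⊕ (M2 ⊕ K) = M1 ⊕ M2, so the key drops out. Then M2 = (M1 ⊕ M2) ⊕ M1 over the first 12 bytes.
byte 0: (e6 ⊕ 2b) ⊕ 73 = cd ⊕ 73 = be
byte 1: (92 ⊕ 58) ⊕ 65 = ca ⊕ 65 = af
byte 2: (d3 ⊕ 5b) ⊕ 63 = 88 ⊕ 63 = eb
byte 3: (e3 ⊕ 57) ⊕ 72 = b4 ⊕ 72 = c6
byte 4: (18 ⊕ 99) ⊕ 65 = 81 ⊕ 65 = e4
byte 5: (39 ⊕ 57) ⊕ 74 = 6e ⊕ 74 = 1a
byte 6: (41 ⊕ 66) ⊕ 20 = 27 ⊕ 20 = 07
byte 7: (bf ⊕ d1) ⊕ 66 = 6e ⊕ 66 = 08
byte 8: (03 ⊕ c2) ⊕ 6c = c1 ⊕ 6c = ad
byte 9: (a4 ⊕ 45) ⊕ 61 = e1 ⊕ 61 = 80
byte 10: (56 ⊕ 76) ⊕ 67 = 20 ⊕ 67 = 47
byte 11: (d7 ⊕ b5) ⊕ 7b = 62 ⊕ 7b = 19

beafebc6e41a0708ad804719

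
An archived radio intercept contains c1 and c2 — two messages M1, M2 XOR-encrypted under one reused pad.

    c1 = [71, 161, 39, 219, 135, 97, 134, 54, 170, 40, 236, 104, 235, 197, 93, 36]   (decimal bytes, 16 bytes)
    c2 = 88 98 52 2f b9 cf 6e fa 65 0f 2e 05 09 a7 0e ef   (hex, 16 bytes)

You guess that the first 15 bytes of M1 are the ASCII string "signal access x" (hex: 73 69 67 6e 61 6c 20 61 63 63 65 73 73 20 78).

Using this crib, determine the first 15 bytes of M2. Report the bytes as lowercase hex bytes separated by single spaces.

First, c1 ⊕ c2 = (M1 ⊕ K) ⊕ (M2 ⊕ K) = M1 ⊕ M2, so the key drops out. Then M2 = (M1 ⊕ M2) ⊕ M1 over the first 15 bytes.
byte 0: (47 XOR 88) XOR 73 = cf XOR 73 = bc
byte 1: (a1 XOR 98) XOR 69 = 39 XOR 69 = 50
byte 2: (27 XOR 52) XOR 67 = 75 XOR 67 = 12
byte 3: (db XOR 2f) XOR 6e = f4 XOR 6e = 9a
byte 4: (87 XOR b9) XOR 61 = 3e XOR 61 = 5f
byte 5: (61 XOR cf) XOR 6c = ae XOR 6c = c2
byte 6: (86 XOR 6e) XOR 20 = e8 XOR 20 = c8
byte 7: (36 XOR fa) XOR 61 = cc XOR 61 = ad
byte 8: (aa XOR 65) XOR 63 = cf XOR 63 = ac
byte 9: (28 XOR 0f) XOR 63 = 27 XOR 63 = 44
byte 10: (ec XOR 2e) XOR 65 = c2 XOR 65 = a7
byte 11: (68 XOR 05) XOR 73 = 6d XOR 73 = 1e
byte 12: (eb XOR 09) XOR 73 = e2 XOR 73 = 91
byte 13: (c5 XOR a7) XOR 20 = 62 XOR 20 = 42
byte 14: (5d XOR 0e) XOR 78 = 53 XOR 78 = 2b

bc 50 12 9a 5f c2 c8 ad ac 44 a7 1e 91 42 2b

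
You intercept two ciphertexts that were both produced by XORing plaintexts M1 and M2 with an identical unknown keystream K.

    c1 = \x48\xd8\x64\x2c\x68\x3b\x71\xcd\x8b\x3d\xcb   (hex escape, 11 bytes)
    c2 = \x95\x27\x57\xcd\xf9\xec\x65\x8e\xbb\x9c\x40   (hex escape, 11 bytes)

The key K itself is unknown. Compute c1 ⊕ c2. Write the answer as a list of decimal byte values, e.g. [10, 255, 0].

c1 ⊕ c2 = (M1 ⊕ K) ⊕ (M2 ⊕ K) = M1 ⊕ M2 — the shared key cancels under XOR.
01001000 ^ 10010101 = 11011101
11011000 ^ 00100111 = 11111111
01100100 ^ 01010111 = 00110011
00101100 ^ 11001101 = 11100001
01101000 ^ 11111001 = 10010001
00111011 ^ 11101100 = 11010111
01110001 ^ 01100101 = 00010100
11001101 ^ 10001110 = 01000011
10001011 ^ 10111011 = 00110000
00111101 ^ 10011100 = 10100001
11001011 ^ 01000000 = 10001011

[221, 255, 51, 225, 145, 215, 20, 67, 48, 161, 139]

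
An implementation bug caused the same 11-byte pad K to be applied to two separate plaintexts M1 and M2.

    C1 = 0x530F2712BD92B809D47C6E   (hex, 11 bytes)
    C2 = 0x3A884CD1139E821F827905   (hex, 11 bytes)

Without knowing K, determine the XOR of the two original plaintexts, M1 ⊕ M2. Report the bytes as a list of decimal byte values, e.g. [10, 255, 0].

C1 ⊕ C2 = (M1 ⊕ K) ⊕ (M2 ⊕ K) = M1 ⊕ M2 — the shared key cancels under XOR.
53 ⊕ 3a = 69
0f ⊕ 88 = 87
27 ⊕ 4c = 6b
12 ⊕ d1 = c3
bd ⊕ 13 = ae
92 ⊕ 9e = 0c
b8 ⊕ 82 = 3a
09 ⊕ 1f = 16
d4 ⊕ 82 = 56
7c ⊕ 79 = 05
6e ⊕ 05 = 6b

[105, 135, 107, 195, 174, 12, 58, 22, 86, 5, 107]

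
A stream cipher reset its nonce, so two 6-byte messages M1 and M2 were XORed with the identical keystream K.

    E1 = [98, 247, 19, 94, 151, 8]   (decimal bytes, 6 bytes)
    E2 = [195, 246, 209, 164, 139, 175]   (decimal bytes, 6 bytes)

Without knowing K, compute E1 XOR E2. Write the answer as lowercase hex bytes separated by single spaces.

a1 01 c2 fa 1c a7

E1 ⊕ E2 = (M1 ⊕ K) ⊕ (M2 ⊕ K) = M1 ⊕ M2 — the shared key cancels under XOR.
 98 xor 195 = 161
247 xor 246 =   1
 19 xor 209 = 194
 94 xor 164 = 250
151 xor 139 =  28
  8 xor 175 = 167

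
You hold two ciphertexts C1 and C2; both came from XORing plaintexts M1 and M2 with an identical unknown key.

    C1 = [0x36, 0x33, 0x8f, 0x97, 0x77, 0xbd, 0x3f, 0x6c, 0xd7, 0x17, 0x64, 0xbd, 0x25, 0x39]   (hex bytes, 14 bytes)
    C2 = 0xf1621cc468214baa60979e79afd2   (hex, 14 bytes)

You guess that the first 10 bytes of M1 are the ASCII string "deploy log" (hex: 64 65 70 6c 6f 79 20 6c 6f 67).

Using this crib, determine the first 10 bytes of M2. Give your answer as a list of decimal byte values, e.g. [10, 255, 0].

[163, 52, 227, 63, 112, 229, 84, 170, 216, 231]

First, C1 ⊕ C2 = (M1 ⊕ K) ⊕ (M2 ⊕ K) = M1 ⊕ M2, so the key drops out. Then M2 = (M1 ⊕ M2) ⊕ M1 over the first 10 bytes.
byte 0: (36 ^ f1) ^ 64 = c7 ^ 64 = a3
byte 1: (33 ^ 62) ^ 65 = 51 ^ 65 = 34
byte 2: (8f ^ 1c) ^ 70 = 93 ^ 70 = e3
byte 3: (97 ^ c4) ^ 6c = 53 ^ 6c = 3f
byte 4: (77 ^ 68) ^ 6f = 1f ^ 6f = 70
byte 5: (bd ^ 21) ^ 79 = 9c ^ 79 = e5
byte 6: (3f ^ 4b) ^ 20 = 74 ^ 20 = 54
byte 7: (6c ^ aa) ^ 6c = c6 ^ 6c = aa
byte 8: (d7 ^ 60) ^ 6f = b7 ^ 6f = d8
byte 9: (17 ^ 97) ^ 67 = 80 ^ 67 = e7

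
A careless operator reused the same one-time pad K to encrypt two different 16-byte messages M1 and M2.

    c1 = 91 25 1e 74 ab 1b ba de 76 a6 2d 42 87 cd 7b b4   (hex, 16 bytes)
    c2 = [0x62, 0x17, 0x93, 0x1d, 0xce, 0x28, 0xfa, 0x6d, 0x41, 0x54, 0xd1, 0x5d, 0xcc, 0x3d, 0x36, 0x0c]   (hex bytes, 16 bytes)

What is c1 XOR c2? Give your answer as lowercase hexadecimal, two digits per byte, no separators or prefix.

f3328d69653340b337f2fc1f4bf04db8

c1 ⊕ c2 = (M1 ⊕ K) ⊕ (M2 ⊕ K) = M1 ⊕ M2 — the shared key cancels under XOR.
91 XOR 62 = f3
25 XOR 17 = 32
1e XOR 93 = 8d
74 XOR 1d = 69
ab XOR ce = 65
1b XOR 28 = 33
ba XOR fa = 40
de XOR 6d = b3
76 XOR 41 = 37
a6 XOR 54 = f2
2d XOR d1 = fc
42 XOR 5d = 1f
87 XOR cc = 4b
cd XOR 3d = f0
7b XOR 36 = 4d
b4 XOR 0c = b8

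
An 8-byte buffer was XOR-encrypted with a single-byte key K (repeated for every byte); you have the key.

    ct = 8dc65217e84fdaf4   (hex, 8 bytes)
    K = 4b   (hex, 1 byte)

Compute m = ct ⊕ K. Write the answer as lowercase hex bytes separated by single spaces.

The 1-byte key repeats, so the effective keystream is 4b 4b 4b 4b 4b 4b 4b 4b.
byte 0: 8d ⊕ 4b = c6
byte 1: c6 ⊕ 4b = 8d
byte 2: 52 ⊕ 4b = 19
byte 3: 17 ⊕ 4b = 5c
byte 4: e8 ⊕ 4b = a3
byte 5: 4f ⊕ 4b = 04
byte 6: da ⊕ 4b = 91
byte 7: f4 ⊕ 4b = bf

c6 8d 19 5c a3 04 91 bf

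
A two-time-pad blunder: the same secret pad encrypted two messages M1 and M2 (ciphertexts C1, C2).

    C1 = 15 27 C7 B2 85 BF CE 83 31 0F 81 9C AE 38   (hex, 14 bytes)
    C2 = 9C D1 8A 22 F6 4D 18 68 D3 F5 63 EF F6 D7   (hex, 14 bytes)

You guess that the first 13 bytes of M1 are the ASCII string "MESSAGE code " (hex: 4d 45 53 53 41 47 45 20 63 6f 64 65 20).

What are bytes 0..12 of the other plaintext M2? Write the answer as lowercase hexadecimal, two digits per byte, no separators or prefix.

First, C1 ⊕ C2 = (M1 ⊕ K) ⊕ (M2 ⊕ K) = M1 ⊕ M2, so the key drops out. Then M2 = (M1 ⊕ M2) ⊕ M1 over the first 13 bytes.
byte 0: (15 ⊕ 9c) ⊕ 4d = 89 ⊕ 4d = c4
byte 1: (27 ⊕ d1) ⊕ 45 = f6 ⊕ 45 = b3
byte 2: (c7 ⊕ 8a) ⊕ 53 = 4d ⊕ 53 = 1e
byte 3: (b2 ⊕ 22) ⊕ 53 = 90 ⊕ 53 = c3
byte 4: (85 ⊕ f6) ⊕ 41 = 73 ⊕ 41 = 32
byte 5: (bf ⊕ 4d) ⊕ 47 = f2 ⊕ 47 = b5
byte 6: (ce ⊕ 18) ⊕ 45 = d6 ⊕ 45 = 93
byte 7: (83 ⊕ 68) ⊕ 20 = eb ⊕ 20 = cb
byte 8: (31 ⊕ d3) ⊕ 63 = e2 ⊕ 63 = 81
byte 9: (0f ⊕ f5) ⊕ 6f = fa ⊕ 6f = 95
byte 10: (81 ⊕ 63) ⊕ 64 = e2 ⊕ 64 = 86
byte 11: (9c ⊕ ef) ⊕ 65 = 73 ⊕ 65 = 16
byte 12: (ae ⊕ f6) ⊕ 20 = 58 ⊕ 20 = 78

c4b31ec332b593cb8195861678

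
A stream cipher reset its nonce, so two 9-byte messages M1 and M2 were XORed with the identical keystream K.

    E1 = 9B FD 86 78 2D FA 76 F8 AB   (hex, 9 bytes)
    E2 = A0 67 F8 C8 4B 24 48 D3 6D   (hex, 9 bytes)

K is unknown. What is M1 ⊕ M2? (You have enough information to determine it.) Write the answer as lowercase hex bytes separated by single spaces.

E1 ⊕ E2 = (M1 ⊕ K) ⊕ (M2 ⊕ K) = M1 ⊕ M2 — the shared key cancels under XOR.
10011011 ⊕ 10100000 = 00111011
11111101 ⊕ 01100111 = 10011010
10000110 ⊕ 11111000 = 01111110
01111000 ⊕ 11001000 = 10110000
00101101 ⊕ 01001011 = 01100110
11111010 ⊕ 00100100 = 11011110
01110110 ⊕ 01001000 = 00111110
11111000 ⊕ 11010011 = 00101011
10101011 ⊕ 01101101 = 11000110

3b 9a 7e b0 66 de 3e 2b c6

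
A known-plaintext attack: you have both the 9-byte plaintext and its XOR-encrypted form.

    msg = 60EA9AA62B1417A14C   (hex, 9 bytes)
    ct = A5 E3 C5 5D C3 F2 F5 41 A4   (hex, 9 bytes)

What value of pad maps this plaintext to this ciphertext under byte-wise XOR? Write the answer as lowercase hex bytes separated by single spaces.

Since ct = msg ⊕ pad, XORing both sides with msg gives pad = msg ⊕ ct.
60 ^ a5 = c5
ea ^ e3 = 09
9a ^ c5 = 5f
a6 ^ 5d = fb
2b ^ c3 = e8
14 ^ f2 = e6
17 ^ f5 = e2
a1 ^ 41 = e0
4c ^ a4 = e8

c5 09 5f fb e8 e6 e2 e0 e8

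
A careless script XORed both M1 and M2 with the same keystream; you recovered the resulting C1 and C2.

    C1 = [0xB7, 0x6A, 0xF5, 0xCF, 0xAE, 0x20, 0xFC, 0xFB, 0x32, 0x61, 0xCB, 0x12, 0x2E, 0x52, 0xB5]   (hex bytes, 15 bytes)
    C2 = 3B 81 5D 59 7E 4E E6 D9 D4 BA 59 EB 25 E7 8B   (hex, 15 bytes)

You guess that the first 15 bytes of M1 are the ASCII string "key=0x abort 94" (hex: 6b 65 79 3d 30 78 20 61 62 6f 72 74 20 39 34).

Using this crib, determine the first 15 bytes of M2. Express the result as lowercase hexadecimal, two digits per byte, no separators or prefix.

First, C1 ⊕ C2 = (M1 ⊕ K) ⊕ (M2 ⊕ K) = M1 ⊕ M2, so the key drops out. Then M2 = (M1 ⊕ M2) ⊕ M1 over the first 15 bytes.
byte 0: (b7 xor 3b) xor 6b = 8c xor 6b = e7
byte 1: (6a xor 81) xor 65 = eb xor 65 = 8e
byte 2: (f5 xor 5d) xor 79 = a8 xor 79 = d1
byte 3: (cf xor 59) xor 3d = 96 xor 3d = ab
byte 4: (ae xor 7e) xor 30 = d0 xor 30 = e0
byte 5: (20 xor 4e) xor 78 = 6e xor 78 = 16
byte 6: (fc xor e6) xor 20 = 1a xor 20 = 3a
byte 7: (fb xor d9) xor 61 = 22 xor 61 = 43
byte 8: (32 xor d4) xor 62 = e6 xor 62 = 84
byte 9: (61 xor ba) xor 6f = db xor 6f = b4
byte 10: (cb xor 59) xor 72 = 92 xor 72 = e0
byte 11: (12 xor eb) xor 74 = f9 xor 74 = 8d
byte 12: (2e xor 25) xor 20 = 0b xor 20 = 2b
byte 13: (52 xor e7) xor 39 = b5 xor 39 = 8c
byte 14: (b5 xor 8b) xor 34 = 3e xor 34 = 0a

e78ed1abe0163a4384b4e08d2b8c0a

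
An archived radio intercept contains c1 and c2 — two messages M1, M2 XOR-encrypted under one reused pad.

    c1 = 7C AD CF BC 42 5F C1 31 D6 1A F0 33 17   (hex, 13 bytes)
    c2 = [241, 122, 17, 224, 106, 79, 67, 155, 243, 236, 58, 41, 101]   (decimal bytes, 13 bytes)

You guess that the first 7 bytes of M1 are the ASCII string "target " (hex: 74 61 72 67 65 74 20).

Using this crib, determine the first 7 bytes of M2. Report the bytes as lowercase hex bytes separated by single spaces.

f9 b6 ac 3b 4d 64 a2

First, c1 ⊕ c2 = (M1 ⊕ K) ⊕ (M2 ⊕ K) = M1 ⊕ M2, so the key drops out. Then M2 = (M1 ⊕ M2) ⊕ M1 over the first 7 bytes.
byte 0: (7c XOR f1) XOR 74 = 8d XOR 74 = f9
byte 1: (ad XOR 7a) XOR 61 = d7 XOR 61 = b6
byte 2: (cf XOR 11) XOR 72 = de XOR 72 = ac
byte 3: (bc XOR e0) XOR 67 = 5c XOR 67 = 3b
byte 4: (42 XOR 6a) XOR 65 = 28 XOR 65 = 4d
byte 5: (5f XOR 4f) XOR 74 = 10 XOR 74 = 64
byte 6: (c1 XOR 43) XOR 20 = 82 XOR 20 = a2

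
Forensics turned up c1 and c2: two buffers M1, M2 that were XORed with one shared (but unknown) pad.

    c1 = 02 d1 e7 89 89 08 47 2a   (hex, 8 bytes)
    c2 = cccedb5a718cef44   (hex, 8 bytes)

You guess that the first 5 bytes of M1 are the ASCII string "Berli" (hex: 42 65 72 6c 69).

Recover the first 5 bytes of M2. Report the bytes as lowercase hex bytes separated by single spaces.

8c 7a 4e bf 91

First, c1 ⊕ c2 = (M1 ⊕ K) ⊕ (M2 ⊕ K) = M1 ⊕ M2, so the key drops out. Then M2 = (M1 ⊕ M2) ⊕ M1 over the first 5 bytes.
byte 0: (02 ^ cc) ^ 42 = ce ^ 42 = 8c
byte 1: (d1 ^ ce) ^ 65 = 1f ^ 65 = 7a
byte 2: (e7 ^ db) ^ 72 = 3c ^ 72 = 4e
byte 3: (89 ^ 5a) ^ 6c = d3 ^ 6c = bf
byte 4: (89 ^ 71) ^ 69 = f8 ^ 69 = 91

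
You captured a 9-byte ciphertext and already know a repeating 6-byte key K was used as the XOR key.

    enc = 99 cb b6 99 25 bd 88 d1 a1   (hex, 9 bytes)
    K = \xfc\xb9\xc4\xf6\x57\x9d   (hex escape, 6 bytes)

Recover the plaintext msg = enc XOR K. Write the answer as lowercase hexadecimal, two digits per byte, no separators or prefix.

6572726f7220746865

The 6-byte key repeats, so the effective keystream is fc b9 c4 f6 57 9d fc b9 c4.
byte 0: 99 XOR fc = 65
byte 1: cb XOR b9 = 72
byte 2: b6 XOR c4 = 72
byte 3: 99 XOR f6 = 6f
byte 4: 25 XOR 57 = 72
byte 5: bd XOR 9d = 20
byte 6: 88 XOR fc = 74
byte 7: d1 XOR b9 = 68
byte 8: a1 XOR c4 = 65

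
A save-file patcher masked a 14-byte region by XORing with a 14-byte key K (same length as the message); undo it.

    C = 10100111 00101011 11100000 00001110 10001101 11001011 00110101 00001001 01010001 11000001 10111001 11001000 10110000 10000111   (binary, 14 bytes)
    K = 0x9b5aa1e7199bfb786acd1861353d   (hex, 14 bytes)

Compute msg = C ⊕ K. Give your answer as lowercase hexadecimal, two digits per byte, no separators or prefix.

XOR is its own inverse, so applying the key byte-wise gives the result directly.
byte 0: 10100111 xor 10011011 = 00111100
byte 1: 00101011 xor 01011010 = 01110001
byte 2: 11100000 xor 10100001 = 01000001
byte 3: 00001110 xor 11100111 = 11101001
byte 4: 10001101 xor 00011001 = 10010100
byte 5: 11001011 xor 10011011 = 01010000
byte 6: 00110101 xor 11111011 = 11001110
byte 7: 00001001 xor 01111000 = 01110001
byte 8: 01010001 xor 01101010 = 00111011
byte 9: 11000001 xor 11001101 = 00001100
byte 10: 10111001 xor 00011000 = 10100001
byte 11: 11001000 xor 01100001 = 10101001
byte 12: 10110000 xor 00110101 = 10000101
byte 13: 10000111 xor 00111101 = 10111010

3c7141e99450ce713b0ca1a985ba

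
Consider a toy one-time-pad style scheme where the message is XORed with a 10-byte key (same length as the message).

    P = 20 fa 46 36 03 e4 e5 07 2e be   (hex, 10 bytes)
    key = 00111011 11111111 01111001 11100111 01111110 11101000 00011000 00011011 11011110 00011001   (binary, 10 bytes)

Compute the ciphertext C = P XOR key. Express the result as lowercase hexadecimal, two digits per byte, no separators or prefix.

byte 0:  32 ^  59 =  27
byte 1: 250 ^ 255 =   5
byte 2:  70 ^ 121 =  63
byte 3:  54 ^ 231 = 209
byte 4:   3 ^ 126 = 125
byte 5: 228 ^ 232 =  12
byte 6: 229 ^  24 = 253
byte 7:   7 ^  27 =  28
byte 8:  46 ^ 222 = 240
byte 9: 190 ^  25 = 167

1b053fd17d0cfd1cf0a7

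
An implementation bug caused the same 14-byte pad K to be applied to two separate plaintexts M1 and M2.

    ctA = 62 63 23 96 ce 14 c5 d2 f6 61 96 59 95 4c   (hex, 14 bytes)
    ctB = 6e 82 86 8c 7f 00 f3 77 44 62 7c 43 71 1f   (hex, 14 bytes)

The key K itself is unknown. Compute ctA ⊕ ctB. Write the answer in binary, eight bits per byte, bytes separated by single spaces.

ctA ⊕ ctB = (M1 ⊕ K) ⊕ (M2 ⊕ K) = M1 ⊕ M2 — the shared key cancels under XOR.
byte 0: 62 ⊕ 6e = 0c
byte 1: 63 ⊕ 82 = e1
byte 2: 23 ⊕ 86 = a5
byte 3: 96 ⊕ 8c = 1a
byte 4: ce ⊕ 7f = b1
byte 5: 14 ⊕ 00 = 14
byte 6: c5 ⊕ f3 = 36
byte 7: d2 ⊕ 77 = a5
byte 8: f6 ⊕ 44 = b2
byte 9: 61 ⊕ 62 = 03
byte 10: 96 ⊕ 7c = ea
byte 11: 59 ⊕ 43 = 1a
byte 12: 95 ⊕ 71 = e4
byte 13: 4c ⊕ 1f = 53

00001100 11100001 10100101 00011010 10110001 00010100 00110110 10100101 10110010 00000011 11101010 00011010 11100100 01010011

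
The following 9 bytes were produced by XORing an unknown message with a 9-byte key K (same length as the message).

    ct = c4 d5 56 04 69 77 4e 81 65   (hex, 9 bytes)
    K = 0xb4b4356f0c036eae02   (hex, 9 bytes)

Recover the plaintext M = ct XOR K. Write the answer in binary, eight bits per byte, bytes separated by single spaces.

01110000 01100001 01100011 01101011 01100101 01110100 00100000 00101111 01100111

byte 0: c4 ⊕ b4 = 70
byte 1: d5 ⊕ b4 = 61
byte 2: 56 ⊕ 35 = 63
byte 3: 04 ⊕ 6f = 6b
byte 4: 69 ⊕ 0c = 65
byte 5: 77 ⊕ 03 = 74
byte 6: 4e ⊕ 6e = 20
byte 7: 81 ⊕ ae = 2f
byte 8: 65 ⊕ 02 = 67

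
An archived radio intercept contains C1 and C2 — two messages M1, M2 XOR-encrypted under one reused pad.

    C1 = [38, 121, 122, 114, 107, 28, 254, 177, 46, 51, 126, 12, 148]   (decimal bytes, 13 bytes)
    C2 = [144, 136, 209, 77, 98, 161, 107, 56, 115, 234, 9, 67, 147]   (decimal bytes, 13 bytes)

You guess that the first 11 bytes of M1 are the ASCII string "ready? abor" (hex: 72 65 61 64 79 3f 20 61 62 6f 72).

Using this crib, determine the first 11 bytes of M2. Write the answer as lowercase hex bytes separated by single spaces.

c4 94 ca 5b 70 82 b5 e8 3f b6 05

First, C1 ⊕ C2 = (M1 ⊕ K) ⊕ (M2 ⊕ K) = M1 ⊕ M2, so the key drops out. Then M2 = (M1 ⊕ M2) ⊕ M1 over the first 11 bytes.
byte 0: (26 XOR 90) XOR 72 = b6 XOR 72 = c4
byte 1: (79 XOR 88) XOR 65 = f1 XOR 65 = 94
byte 2: (7a XOR d1) XOR 61 = ab XOR 61 = ca
byte 3: (72 XOR 4d) XOR 64 = 3f XOR 64 = 5b
byte 4: (6b XOR 62) XOR 79 = 09 XOR 79 = 70
byte 5: (1c XOR a1) XOR 3f = bd XOR 3f = 82
byte 6: (fe XOR 6b) XOR 20 = 95 XOR 20 = b5
byte 7: (b1 XOR 38) XOR 61 = 89 XOR 61 = e8
byte 8: (2e XOR 73) XOR 62 = 5d XOR 62 = 3f
byte 9: (33 XOR ea) XOR 6f = d9 XOR 6f = b6
byte 10: (7e XOR 09) XOR 72 = 77 XOR 72 = 05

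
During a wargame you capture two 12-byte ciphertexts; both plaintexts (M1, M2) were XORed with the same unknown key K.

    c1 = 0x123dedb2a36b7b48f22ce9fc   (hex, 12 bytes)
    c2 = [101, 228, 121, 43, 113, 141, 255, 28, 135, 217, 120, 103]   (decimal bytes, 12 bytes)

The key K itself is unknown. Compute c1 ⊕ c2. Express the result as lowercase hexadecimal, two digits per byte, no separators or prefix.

c1 ⊕ c2 = (M1 ⊕ K) ⊕ (M2 ⊕ K) = M1 ⊕ M2 — the shared key cancels under XOR.
12 ⊕ 65 = 77
3d ⊕ e4 = d9
ed ⊕ 79 = 94
b2 ⊕ 2b = 99
a3 ⊕ 71 = d2
6b ⊕ 8d = e6
7b ⊕ ff = 84
48 ⊕ 1c = 54
f2 ⊕ 87 = 75
2c ⊕ d9 = f5
e9 ⊕ 78 = 91
fc ⊕ 67 = 9b

77d99499d2e6845475f5919b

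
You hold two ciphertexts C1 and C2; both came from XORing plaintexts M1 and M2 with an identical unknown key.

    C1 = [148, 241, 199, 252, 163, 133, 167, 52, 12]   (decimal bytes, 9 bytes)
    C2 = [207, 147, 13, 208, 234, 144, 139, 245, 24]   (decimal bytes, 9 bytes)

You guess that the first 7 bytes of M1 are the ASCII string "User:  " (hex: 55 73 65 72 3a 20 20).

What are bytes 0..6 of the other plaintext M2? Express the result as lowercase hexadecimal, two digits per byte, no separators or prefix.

0e11af5e73350c

First, C1 ⊕ C2 = (M1 ⊕ K) ⊕ (M2 ⊕ K) = M1 ⊕ M2, so the key drops out. Then M2 = (M1 ⊕ M2) ⊕ M1 over the first 7 bytes.
byte 0: (94 ⊕ cf) ⊕ 55 = 5b ⊕ 55 = 0e
byte 1: (f1 ⊕ 93) ⊕ 73 = 62 ⊕ 73 = 11
byte 2: (c7 ⊕ 0d) ⊕ 65 = ca ⊕ 65 = af
byte 3: (fc ⊕ d0) ⊕ 72 = 2c ⊕ 72 = 5e
byte 4: (a3 ⊕ ea) ⊕ 3a = 49 ⊕ 3a = 73
byte 5: (85 ⊕ 90) ⊕ 20 = 15 ⊕ 20 = 35
byte 6: (a7 ⊕ 8b) ⊕ 20 = 2c ⊕ 20 = 0c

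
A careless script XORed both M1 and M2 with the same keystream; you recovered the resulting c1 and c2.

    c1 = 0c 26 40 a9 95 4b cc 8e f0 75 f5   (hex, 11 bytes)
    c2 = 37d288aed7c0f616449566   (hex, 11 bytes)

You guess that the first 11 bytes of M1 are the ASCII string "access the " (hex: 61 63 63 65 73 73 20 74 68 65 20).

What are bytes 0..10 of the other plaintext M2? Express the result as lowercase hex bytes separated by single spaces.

5a 97 ab 62 31 f8 1a ec dc 85 b3

First, c1 ⊕ c2 = (M1 ⊕ K) ⊕ (M2 ⊕ K) = M1 ⊕ M2, so the key drops out. Then M2 = (M1 ⊕ M2) ⊕ M1 over the first 11 bytes.
byte 0: (0c ⊕ 37) ⊕ 61 = 3b ⊕ 61 = 5a
byte 1: (26 ⊕ d2) ⊕ 63 = f4 ⊕ 63 = 97
byte 2: (40 ⊕ 88) ⊕ 63 = c8 ⊕ 63 = ab
byte 3: (a9 ⊕ ae) ⊕ 65 = 07 ⊕ 65 = 62
byte 4: (95 ⊕ d7) ⊕ 73 = 42 ⊕ 73 = 31
byte 5: (4b ⊕ c0) ⊕ 73 = 8b ⊕ 73 = f8
byte 6: (cc ⊕ f6) ⊕ 20 = 3a ⊕ 20 = 1a
byte 7: (8e ⊕ 16) ⊕ 74 = 98 ⊕ 74 = ec
byte 8: (f0 ⊕ 44) ⊕ 68 = b4 ⊕ 68 = dc
byte 9: (75 ⊕ 95) ⊕ 65 = e0 ⊕ 65 = 85
byte 10: (f5 ⊕ 66) ⊕ 20 = 93 ⊕ 20 = b3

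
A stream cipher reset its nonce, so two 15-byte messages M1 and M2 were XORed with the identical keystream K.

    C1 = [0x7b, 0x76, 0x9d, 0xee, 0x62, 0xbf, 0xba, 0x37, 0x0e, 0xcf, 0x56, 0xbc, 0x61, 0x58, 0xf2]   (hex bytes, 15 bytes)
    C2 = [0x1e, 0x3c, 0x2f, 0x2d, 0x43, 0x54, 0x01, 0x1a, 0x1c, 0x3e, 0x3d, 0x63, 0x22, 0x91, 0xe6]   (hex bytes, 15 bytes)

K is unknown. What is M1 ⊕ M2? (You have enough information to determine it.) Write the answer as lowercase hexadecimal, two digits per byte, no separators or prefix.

654ab2c321ebbb2d12f16bdf43c914

C1 ⊕ C2 = (M1 ⊕ K) ⊕ (M2 ⊕ K) = M1 ⊕ M2 — the shared key cancels under XOR.
byte 0: 7b XOR 1e = 65
byte 1: 76 XOR 3c = 4a
byte 2: 9d XOR 2f = b2
byte 3: ee XOR 2d = c3
byte 4: 62 XOR 43 = 21
byte 5: bf XOR 54 = eb
byte 6: ba XOR 01 = bb
byte 7: 37 XOR 1a = 2d
byte 8: 0e XOR 1c = 12
byte 9: cf XOR 3e = f1
byte 10: 56 XOR 3d = 6b
byte 11: bc XOR 63 = df
byte 12: 61 XOR 22 = 43
byte 13: 58 XOR 91 = c9
byte 14: f2 XOR e6 = 14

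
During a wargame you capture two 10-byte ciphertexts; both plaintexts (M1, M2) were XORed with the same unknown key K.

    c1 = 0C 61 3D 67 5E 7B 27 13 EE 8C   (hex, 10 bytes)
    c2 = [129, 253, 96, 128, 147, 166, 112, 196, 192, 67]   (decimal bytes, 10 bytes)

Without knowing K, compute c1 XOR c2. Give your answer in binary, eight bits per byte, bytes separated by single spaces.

10001101 10011100 01011101 11100111 11001101 11011101 01010111 11010111 00101110 11001111

c1 ⊕ c2 = (M1 ⊕ K) ⊕ (M2 ⊕ K) = M1 ⊕ M2 — the shared key cancels under XOR.
00001100 xor 10000001 = 10001101
01100001 xor 11111101 = 10011100
00111101 xor 01100000 = 01011101
01100111 xor 10000000 = 11100111
01011110 xor 10010011 = 11001101
01111011 xor 10100110 = 11011101
00100111 xor 01110000 = 01010111
00010011 xor 11000100 = 11010111
11101110 xor 11000000 = 00101110
10001100 xor 01000011 = 11001111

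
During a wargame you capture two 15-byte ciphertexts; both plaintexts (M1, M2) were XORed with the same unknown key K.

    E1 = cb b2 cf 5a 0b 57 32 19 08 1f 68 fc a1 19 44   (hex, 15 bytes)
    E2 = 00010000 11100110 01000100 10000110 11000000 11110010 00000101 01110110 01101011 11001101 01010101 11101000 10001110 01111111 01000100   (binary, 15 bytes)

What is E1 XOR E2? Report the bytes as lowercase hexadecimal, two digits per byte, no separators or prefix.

db548bdccba5376f63d23d142f6600

E1 ⊕ E2 = (M1 ⊕ K) ⊕ (M2 ⊕ K) = M1 ⊕ M2 — the shared key cancels under XOR.
cb ⊕ 10 = db
b2 ⊕ e6 = 54
cf ⊕ 44 = 8b
5a ⊕ 86 = dc
0b ⊕ c0 = cb
57 ⊕ f2 = a5
32 ⊕ 05 = 37
19 ⊕ 76 = 6f
08 ⊕ 6b = 63
1f ⊕ cd = d2
68 ⊕ 55 = 3d
fc ⊕ e8 = 14
a1 ⊕ 8e = 2f
19 ⊕ 7f = 66
44 ⊕ 44 = 00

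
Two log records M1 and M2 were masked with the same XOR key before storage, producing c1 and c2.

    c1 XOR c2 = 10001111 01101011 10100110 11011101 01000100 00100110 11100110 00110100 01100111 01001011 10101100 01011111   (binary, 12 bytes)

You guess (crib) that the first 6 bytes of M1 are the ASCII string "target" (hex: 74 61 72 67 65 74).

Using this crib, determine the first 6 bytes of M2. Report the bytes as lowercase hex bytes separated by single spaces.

Since c1 ⊕ c2 = M1 ⊕ M2, XORing with the guessed M1 bytes yields the corresponding M2 bytes: M2 = (c1 ⊕ c2) ⊕ M1.
10001111 xor 01110100 = 11111011
01101011 xor 01100001 = 00001010
10100110 xor 01110010 = 11010100
11011101 xor 01100111 = 10111010
01000100 xor 01100101 = 00100001
00100110 xor 01110100 = 01010010

fb 0a d4 ba 21 52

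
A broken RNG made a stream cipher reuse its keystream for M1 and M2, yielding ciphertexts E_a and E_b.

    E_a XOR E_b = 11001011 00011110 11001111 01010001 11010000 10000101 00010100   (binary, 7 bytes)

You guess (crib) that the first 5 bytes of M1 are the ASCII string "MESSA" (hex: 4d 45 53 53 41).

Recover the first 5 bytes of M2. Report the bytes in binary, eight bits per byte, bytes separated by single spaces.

10000110 01011011 10011100 00000010 10010001

Since E_a ⊕ E_b = M1 ⊕ M2, XORing with the guessed M1 bytes yields the corresponding M2 bytes: M2 = (E_a ⊕ E_b) ⊕ M1.
203 XOR  77 = 134
 30 XOR  69 =  91
207 XOR  83 = 156
 81 XOR  83 =   2
208 XOR  65 = 145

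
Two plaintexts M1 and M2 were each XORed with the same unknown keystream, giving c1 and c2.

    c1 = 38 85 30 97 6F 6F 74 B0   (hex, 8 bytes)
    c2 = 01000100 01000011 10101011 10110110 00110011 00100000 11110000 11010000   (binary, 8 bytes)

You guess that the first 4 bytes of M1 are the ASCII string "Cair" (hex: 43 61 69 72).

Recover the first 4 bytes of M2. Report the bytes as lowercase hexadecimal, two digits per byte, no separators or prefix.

3fa7f253

First, c1 ⊕ c2 = (M1 ⊕ K) ⊕ (M2 ⊕ K) = M1 ⊕ M2, so the key drops out. Then M2 = (M1 ⊕ M2) ⊕ M1 over the first 4 bytes.
byte 0: (38 ^ 44) ^ 43 = 7c ^ 43 = 3f
byte 1: (85 ^ 43) ^ 61 = c6 ^ 61 = a7
byte 2: (30 ^ ab) ^ 69 = 9b ^ 69 = f2
byte 3: (97 ^ b6) ^ 72 = 21 ^ 72 = 53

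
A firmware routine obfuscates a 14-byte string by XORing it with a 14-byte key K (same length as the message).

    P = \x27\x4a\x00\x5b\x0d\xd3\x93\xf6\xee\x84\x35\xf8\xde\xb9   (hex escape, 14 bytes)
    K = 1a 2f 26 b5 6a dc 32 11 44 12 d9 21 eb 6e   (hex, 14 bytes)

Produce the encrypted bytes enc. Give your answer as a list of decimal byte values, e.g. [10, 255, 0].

[61, 101, 38, 238, 103, 15, 161, 231, 170, 150, 236, 217, 53, 215]

00100111 XOR 00011010 = 00111101
01001010 XOR 00101111 = 01100101
00000000 XOR 00100110 = 00100110
01011011 XOR 10110101 = 11101110
00001101 XOR 01101010 = 01100111
11010011 XOR 11011100 = 00001111
10010011 XOR 00110010 = 10100001
11110110 XOR 00010001 = 11100111
11101110 XOR 01000100 = 10101010
10000100 XOR 00010010 = 10010110
00110101 XOR 11011001 = 11101100
11111000 XOR 00100001 = 11011001
11011110 XOR 11101011 = 00110101
10111001 XOR 01101110 = 11010111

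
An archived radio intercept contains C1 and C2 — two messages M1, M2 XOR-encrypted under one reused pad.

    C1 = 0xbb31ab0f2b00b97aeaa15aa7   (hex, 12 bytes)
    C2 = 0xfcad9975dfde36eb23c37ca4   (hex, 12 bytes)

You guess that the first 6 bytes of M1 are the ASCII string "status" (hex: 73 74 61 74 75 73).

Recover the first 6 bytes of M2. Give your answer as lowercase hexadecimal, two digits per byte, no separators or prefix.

First, C1 ⊕ C2 = (M1 ⊕ K) ⊕ (M2 ⊕ K) = M1 ⊕ M2, so the key drops out. Then M2 = (M1 ⊕ M2) ⊕ M1 over the first 6 bytes.
byte 0: (bb ^ fc) ^ 73 = 47 ^ 73 = 34
byte 1: (31 ^ ad) ^ 74 = 9c ^ 74 = e8
byte 2: (ab ^ 99) ^ 61 = 32 ^ 61 = 53
byte 3: (0f ^ 75) ^ 74 = 7a ^ 74 = 0e
byte 4: (2b ^ df) ^ 75 = f4 ^ 75 = 81
byte 5: (00 ^ de) ^ 73 = de ^ 73 = ad

34e8530e81ad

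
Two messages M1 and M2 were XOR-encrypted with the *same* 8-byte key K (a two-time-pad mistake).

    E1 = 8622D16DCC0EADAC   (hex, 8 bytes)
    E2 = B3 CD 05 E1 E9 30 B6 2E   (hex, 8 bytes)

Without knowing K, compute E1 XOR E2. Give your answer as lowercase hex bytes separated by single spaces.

E1 ⊕ E2 = (M1 ⊕ K) ⊕ (M2 ⊕ K) = M1 ⊕ M2 — the shared key cancels under XOR.
byte 0: 10000110 ^ 10110011 = 00110101
byte 1: 00100010 ^ 11001101 = 11101111
byte 2: 11010001 ^ 00000101 = 11010100
byte 3: 01101101 ^ 11100001 = 10001100
byte 4: 11001100 ^ 11101001 = 00100101
byte 5: 00001110 ^ 00110000 = 00111110
byte 6: 10101101 ^ 10110110 = 00011011
byte 7: 10101100 ^ 00101110 = 10000010

35 ef d4 8c 25 3e 1b 82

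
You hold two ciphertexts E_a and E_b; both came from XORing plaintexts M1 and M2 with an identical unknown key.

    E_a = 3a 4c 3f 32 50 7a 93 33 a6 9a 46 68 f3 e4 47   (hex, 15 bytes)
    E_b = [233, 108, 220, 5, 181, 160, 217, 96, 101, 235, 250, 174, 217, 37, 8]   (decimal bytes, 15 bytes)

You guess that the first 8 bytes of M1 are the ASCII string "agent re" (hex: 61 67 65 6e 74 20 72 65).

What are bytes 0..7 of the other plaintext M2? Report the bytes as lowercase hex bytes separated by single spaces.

First, E_a ⊕ E_b = (M1 ⊕ K) ⊕ (M2 ⊕ K) = M1 ⊕ M2, so the key drops out. Then M2 = (M1 ⊕ M2) ⊕ M1 over the first 8 bytes.
byte 0: (3a ^ e9) ^ 61 = d3 ^ 61 = b2
byte 1: (4c ^ 6c) ^ 67 = 20 ^ 67 = 47
byte 2: (3f ^ dc) ^ 65 = e3 ^ 65 = 86
byte 3: (32 ^ 05) ^ 6e = 37 ^ 6e = 59
byte 4: (50 ^ b5) ^ 74 = e5 ^ 74 = 91
byte 5: (7a ^ a0) ^ 20 = da ^ 20 = fa
byte 6: (93 ^ d9) ^ 72 = 4a ^ 72 = 38
byte 7: (33 ^ 60) ^ 65 = 53 ^ 65 = 36

b2 47 86 59 91 fa 38 36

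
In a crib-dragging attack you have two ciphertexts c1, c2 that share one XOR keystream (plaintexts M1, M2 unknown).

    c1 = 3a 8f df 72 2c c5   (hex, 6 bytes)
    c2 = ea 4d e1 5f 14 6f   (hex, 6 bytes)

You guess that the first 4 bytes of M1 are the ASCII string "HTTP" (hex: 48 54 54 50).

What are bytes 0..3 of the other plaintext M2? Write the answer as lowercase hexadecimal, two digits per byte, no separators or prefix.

First, c1 ⊕ c2 = (M1 ⊕ K) ⊕ (M2 ⊕ K) = M1 ⊕ M2, so the key drops out. Then M2 = (M1 ⊕ M2) ⊕ M1 over the first 4 bytes.
byte 0: (3a XOR ea) XOR 48 = d0 XOR 48 = 98
byte 1: (8f XOR 4d) XOR 54 = c2 XOR 54 = 96
byte 2: (df XOR e1) XOR 54 = 3e XOR 54 = 6a
byte 3: (72 XOR 5f) XOR 50 = 2d XOR 50 = 7d

98966a7d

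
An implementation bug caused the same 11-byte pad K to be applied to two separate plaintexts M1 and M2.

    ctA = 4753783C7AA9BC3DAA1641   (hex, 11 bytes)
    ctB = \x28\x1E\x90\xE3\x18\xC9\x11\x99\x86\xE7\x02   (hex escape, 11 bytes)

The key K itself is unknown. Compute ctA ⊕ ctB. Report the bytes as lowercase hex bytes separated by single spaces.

ctA ⊕ ctB = (M1 ⊕ K) ⊕ (M2 ⊕ K) = M1 ⊕ M2 — the shared key cancels under XOR.
byte 0: 01000111 ^ 00101000 = 01101111
byte 1: 01010011 ^ 00011110 = 01001101
byte 2: 01111000 ^ 10010000 = 11101000
byte 3: 00111100 ^ 11100011 = 11011111
byte 4: 01111010 ^ 00011000 = 01100010
byte 5: 10101001 ^ 11001001 = 01100000
byte 6: 10111100 ^ 00010001 = 10101101
byte 7: 00111101 ^ 10011001 = 10100100
byte 8: 10101010 ^ 10000110 = 00101100
byte 9: 00010110 ^ 11100111 = 11110001
byte 10: 01000001 ^ 00000010 = 01000011

6f 4d e8 df 62 60 ad a4 2c f1 43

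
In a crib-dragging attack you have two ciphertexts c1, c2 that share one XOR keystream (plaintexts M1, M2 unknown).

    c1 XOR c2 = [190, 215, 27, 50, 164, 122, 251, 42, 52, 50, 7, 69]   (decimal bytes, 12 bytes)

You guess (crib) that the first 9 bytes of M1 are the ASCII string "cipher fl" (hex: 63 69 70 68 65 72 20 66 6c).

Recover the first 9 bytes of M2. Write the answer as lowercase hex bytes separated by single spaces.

dd be 6b 5a c1 08 db 4c 58

Since c1 ⊕ c2 = M1 ⊕ M2, XORing with the guessed M1 bytes yields the corresponding M2 bytes: M2 = (c1 ⊕ c2) ⊕ M1.
be xor 63 = dd
d7 xor 69 = be
1b xor 70 = 6b
32 xor 68 = 5a
a4 xor 65 = c1
7a xor 72 = 08
fb xor 20 = db
2a xor 66 = 4c
34 xor 6c = 58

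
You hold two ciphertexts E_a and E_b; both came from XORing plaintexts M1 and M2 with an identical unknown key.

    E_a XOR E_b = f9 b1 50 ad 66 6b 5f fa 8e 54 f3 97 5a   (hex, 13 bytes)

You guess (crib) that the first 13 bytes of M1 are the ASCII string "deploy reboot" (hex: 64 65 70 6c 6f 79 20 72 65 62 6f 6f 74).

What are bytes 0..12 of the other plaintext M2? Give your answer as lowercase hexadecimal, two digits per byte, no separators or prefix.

9dd420c109127f88eb369cf82e

Since E_a ⊕ E_b = M1 ⊕ M2, XORing with the guessed M1 bytes yields the corresponding M2 bytes: M2 = (E_a ⊕ E_b) ⊕ M1.
11111001 XOR 01100100 = 10011101
10110001 XOR 01100101 = 11010100
01010000 XOR 01110000 = 00100000
10101101 XOR 01101100 = 11000001
01100110 XOR 01101111 = 00001001
01101011 XOR 01111001 = 00010010
01011111 XOR 00100000 = 01111111
11111010 XOR 01110010 = 10001000
10001110 XOR 01100101 = 11101011
01010100 XOR 01100010 = 00110110
11110011 XOR 01101111 = 10011100
10010111 XOR 01101111 = 11111000
01011010 XOR 01110100 = 00101110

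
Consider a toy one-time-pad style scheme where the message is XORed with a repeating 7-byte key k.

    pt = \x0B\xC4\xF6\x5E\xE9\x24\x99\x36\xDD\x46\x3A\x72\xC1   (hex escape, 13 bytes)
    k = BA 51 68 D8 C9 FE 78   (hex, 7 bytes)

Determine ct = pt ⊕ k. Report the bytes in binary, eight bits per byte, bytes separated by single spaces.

10110001 10010101 10011110 10000110 00100000 11011010 11100001 10001100 10001100 00101110 11100010 10111011 00111111

The 7-byte key repeats, so the effective keystream is ba 51 68 d8 c9 fe 78 ba 51 68 d8 c9 fe.
byte 0: 0b ^ ba = b1
byte 1: c4 ^ 51 = 95
byte 2: f6 ^ 68 = 9e
byte 3: 5e ^ d8 = 86
byte 4: e9 ^ c9 = 20
byte 5: 24 ^ fe = da
byte 6: 99 ^ 78 = e1
byte 7: 36 ^ ba = 8c
byte 8: dd ^ 51 = 8c
byte 9: 46 ^ 68 = 2e
byte 10: 3a ^ d8 = e2
byte 11: 72 ^ c9 = bb
byte 12: c1 ^ fe = 3f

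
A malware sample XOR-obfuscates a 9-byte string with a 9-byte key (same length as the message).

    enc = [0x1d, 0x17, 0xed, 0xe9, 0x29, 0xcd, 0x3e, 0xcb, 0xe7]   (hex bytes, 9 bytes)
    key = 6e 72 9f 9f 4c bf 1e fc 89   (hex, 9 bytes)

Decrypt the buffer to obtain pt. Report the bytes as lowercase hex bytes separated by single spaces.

XOR is its own inverse, so applying the key byte-wise gives the result directly.
 29 ^ 110 = 115
 23 ^ 114 = 101
237 ^ 159 = 114
233 ^ 159 = 118
 41 ^  76 = 101
205 ^ 191 = 114
 62 ^  30 =  32
203 ^ 252 =  55
231 ^ 137 = 110

73 65 72 76 65 72 20 37 6e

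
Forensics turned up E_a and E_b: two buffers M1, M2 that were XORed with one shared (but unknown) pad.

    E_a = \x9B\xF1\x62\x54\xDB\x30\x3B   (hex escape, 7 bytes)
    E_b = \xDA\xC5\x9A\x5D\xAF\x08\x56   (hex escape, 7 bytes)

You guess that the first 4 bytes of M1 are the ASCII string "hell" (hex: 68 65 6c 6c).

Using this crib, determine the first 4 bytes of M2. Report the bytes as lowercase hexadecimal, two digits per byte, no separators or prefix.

First, E_a ⊕ E_b = (M1 ⊕ K) ⊕ (M2 ⊕ K) = M1 ⊕ M2, so the key drops out. Then M2 = (M1 ⊕ M2) ⊕ M1 over the first 4 bytes.
byte 0: (9b ^ da) ^ 68 = 41 ^ 68 = 29
byte 1: (f1 ^ c5) ^ 65 = 34 ^ 65 = 51
byte 2: (62 ^ 9a) ^ 6c = f8 ^ 6c = 94
byte 3: (54 ^ 5d) ^ 6c = 09 ^ 6c = 65

29519465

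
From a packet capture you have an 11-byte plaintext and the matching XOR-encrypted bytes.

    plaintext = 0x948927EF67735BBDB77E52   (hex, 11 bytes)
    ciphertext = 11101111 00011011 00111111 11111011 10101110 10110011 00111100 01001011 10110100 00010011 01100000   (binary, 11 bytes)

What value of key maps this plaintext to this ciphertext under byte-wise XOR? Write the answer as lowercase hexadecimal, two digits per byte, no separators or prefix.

Since ciphertext = plaintext ⊕ key, XORing both sides with plaintext gives key = plaintext ⊕ ciphertext.
94 ^ ef = 7b
89 ^ 1b = 92
27 ^ 3f = 18
ef ^ fb = 14
67 ^ ae = c9
73 ^ b3 = c0
5b ^ 3c = 67
bd ^ 4b = f6
b7 ^ b4 = 03
7e ^ 13 = 6d
52 ^ 60 = 32

7b921814c9c067f6036d32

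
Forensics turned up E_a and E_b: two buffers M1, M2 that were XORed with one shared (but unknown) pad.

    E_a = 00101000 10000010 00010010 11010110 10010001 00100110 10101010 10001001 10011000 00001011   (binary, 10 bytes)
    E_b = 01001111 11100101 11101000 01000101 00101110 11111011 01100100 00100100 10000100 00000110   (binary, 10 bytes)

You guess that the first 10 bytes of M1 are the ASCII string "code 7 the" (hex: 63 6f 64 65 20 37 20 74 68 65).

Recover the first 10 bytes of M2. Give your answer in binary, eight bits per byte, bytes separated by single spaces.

00000100 00001000 10011110 11110110 10011111 11101010 11101110 11011001 01110100 01101000

First, E_a ⊕ E_b = (M1 ⊕ K) ⊕ (M2 ⊕ K) = M1 ⊕ M2, so the key drops out. Then M2 = (M1 ⊕ M2) ⊕ M1 over the first 10 bytes.
byte 0: (28 ^ 4f) ^ 63 = 67 ^ 63 = 04
byte 1: (82 ^ e5) ^ 6f = 67 ^ 6f = 08
byte 2: (12 ^ e8) ^ 64 = fa ^ 64 = 9e
byte 3: (d6 ^ 45) ^ 65 = 93 ^ 65 = f6
byte 4: (91 ^ 2e) ^ 20 = bf ^ 20 = 9f
byte 5: (26 ^ fb) ^ 37 = dd ^ 37 = ea
byte 6: (aa ^ 64) ^ 20 = ce ^ 20 = ee
byte 7: (89 ^ 24) ^ 74 = ad ^ 74 = d9
byte 8: (98 ^ 84) ^ 68 = 1c ^ 68 = 74
byte 9: (0b ^ 06) ^ 65 = 0d ^ 65 = 68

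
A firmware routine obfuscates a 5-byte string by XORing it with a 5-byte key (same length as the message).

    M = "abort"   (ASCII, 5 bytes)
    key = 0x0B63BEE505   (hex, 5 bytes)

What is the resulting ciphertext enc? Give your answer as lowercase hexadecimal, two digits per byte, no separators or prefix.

6a01d19771

61 ^ 0b = 6a
62 ^ 63 = 01
6f ^ be = d1
72 ^ e5 = 97
74 ^ 05 = 71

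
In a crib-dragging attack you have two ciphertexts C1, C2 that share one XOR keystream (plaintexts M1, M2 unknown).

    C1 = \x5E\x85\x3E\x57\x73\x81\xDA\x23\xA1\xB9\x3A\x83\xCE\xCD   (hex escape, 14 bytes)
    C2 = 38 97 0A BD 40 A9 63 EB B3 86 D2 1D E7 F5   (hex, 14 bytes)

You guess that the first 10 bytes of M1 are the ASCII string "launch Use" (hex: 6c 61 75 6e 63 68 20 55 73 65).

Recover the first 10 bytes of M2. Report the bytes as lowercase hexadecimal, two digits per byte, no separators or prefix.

0a7341845040999d615a

First, C1 ⊕ C2 = (M1 ⊕ K) ⊕ (M2 ⊕ K) = M1 ⊕ M2, so the key drops out. Then M2 = (M1 ⊕ M2) ⊕ M1 over the first 10 bytes.
byte 0: (5e XOR 38) XOR 6c = 66 XOR 6c = 0a
byte 1: (85 XOR 97) XOR 61 = 12 XOR 61 = 73
byte 2: (3e XOR 0a) XOR 75 = 34 XOR 75 = 41
byte 3: (57 XOR bd) XOR 6e = ea XOR 6e = 84
byte 4: (73 XOR 40) XOR 63 = 33 XOR 63 = 50
byte 5: (81 XOR a9) XOR 68 = 28 XOR 68 = 40
byte 6: (da XOR 63) XOR 20 = b9 XOR 20 = 99
byte 7: (23 XOR eb) XOR 55 = c8 XOR 55 = 9d
byte 8: (a1 XOR b3) XOR 73 = 12 XOR 73 = 61
byte 9: (b9 XOR 86) XOR 65 = 3f XOR 65 = 5a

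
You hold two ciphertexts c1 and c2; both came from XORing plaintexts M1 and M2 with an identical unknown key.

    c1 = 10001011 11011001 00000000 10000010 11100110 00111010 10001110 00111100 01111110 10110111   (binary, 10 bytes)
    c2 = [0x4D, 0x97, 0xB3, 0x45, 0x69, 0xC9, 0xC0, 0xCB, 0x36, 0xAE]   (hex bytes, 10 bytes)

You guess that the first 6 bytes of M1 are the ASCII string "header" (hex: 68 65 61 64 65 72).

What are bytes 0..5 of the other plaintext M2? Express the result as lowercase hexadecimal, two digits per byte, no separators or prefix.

ae2bd2a3ea81

First, c1 ⊕ c2 = (M1 ⊕ K) ⊕ (M2 ⊕ K) = M1 ⊕ M2, so the key drops out. Then M2 = (M1 ⊕ M2) ⊕ M1 over the first 6 bytes.
byte 0: (8b XOR 4d) XOR 68 = c6 XOR 68 = ae
byte 1: (d9 XOR 97) XOR 65 = 4e XOR 65 = 2b
byte 2: (00 XOR b3) XOR 61 = b3 XOR 61 = d2
byte 3: (82 XOR 45) XOR 64 = c7 XOR 64 = a3
byte 4: (e6 XOR 69) XOR 65 = 8f XOR 65 = ea
byte 5: (3a XOR c9) XOR 72 = f3 XOR 72 = 81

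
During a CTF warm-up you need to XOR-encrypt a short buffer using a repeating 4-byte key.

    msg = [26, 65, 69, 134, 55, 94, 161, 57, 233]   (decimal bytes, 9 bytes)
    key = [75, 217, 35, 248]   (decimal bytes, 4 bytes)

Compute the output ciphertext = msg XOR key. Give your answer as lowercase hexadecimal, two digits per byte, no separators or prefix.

The 4-byte key repeats, so the effective keystream is 4b d9 23 f8 4b d9 23 f8 4b.
byte 0: 00011010 xor 01001011 = 01010001
byte 1: 01000001 xor 11011001 = 10011000
byte 2: 01000101 xor 00100011 = 01100110
byte 3: 10000110 xor 11111000 = 01111110
byte 4: 00110111 xor 01001011 = 01111100
byte 5: 01011110 xor 11011001 = 10000111
byte 6: 10100001 xor 00100011 = 10000010
byte 7: 00111001 xor 11111000 = 11000001
byte 8: 11101001 xor 01001011 = 10100010

5198667e7c8782c1a2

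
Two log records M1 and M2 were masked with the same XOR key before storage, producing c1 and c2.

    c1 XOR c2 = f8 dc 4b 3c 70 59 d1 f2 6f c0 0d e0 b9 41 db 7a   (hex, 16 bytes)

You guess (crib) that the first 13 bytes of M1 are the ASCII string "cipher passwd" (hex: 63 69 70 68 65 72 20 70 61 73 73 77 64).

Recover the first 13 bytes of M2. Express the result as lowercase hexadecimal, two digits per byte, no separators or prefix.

9bb53b54152bf1820eb37e97dd

Since c1 ⊕ c2 = M1 ⊕ M2, XORing with the guessed M1 bytes yields the corresponding M2 bytes: M2 = (c1 ⊕ c2) ⊕ M1.
byte 0: 11111000 xor 01100011 = 10011011
byte 1: 11011100 xor 01101001 = 10110101
byte 2: 01001011 xor 01110000 = 00111011
byte 3: 00111100 xor 01101000 = 01010100
byte 4: 01110000 xor 01100101 = 00010101
byte 5: 01011001 xor 01110010 = 00101011
byte 6: 11010001 xor 00100000 = 11110001
byte 7: 11110010 xor 01110000 = 10000010
byte 8: 01101111 xor 01100001 = 00001110
byte 9: 11000000 xor 01110011 = 10110011
byte 10: 00001101 xor 01110011 = 01111110
byte 11: 11100000 xor 01110111 = 10010111
byte 12: 10111001 xor 01100100 = 11011101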